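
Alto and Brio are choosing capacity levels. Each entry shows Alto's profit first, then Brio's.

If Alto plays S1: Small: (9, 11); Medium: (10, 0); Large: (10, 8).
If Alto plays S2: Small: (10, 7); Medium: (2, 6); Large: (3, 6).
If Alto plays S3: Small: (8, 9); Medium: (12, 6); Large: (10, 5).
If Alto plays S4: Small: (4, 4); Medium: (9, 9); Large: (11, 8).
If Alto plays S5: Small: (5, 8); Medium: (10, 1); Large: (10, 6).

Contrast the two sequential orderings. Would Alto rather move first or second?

If Alto leads: Brio's best replies are S1→Small, S2→Small, S3→Small, S4→Medium, S5→Small; Alto's induced payoffs 9, 10, 8, 9, 5; outcome (S2, Small), payoffs (10, 7).
If Brio leads: Alto's best replies are Small→S2, Medium→S3, Large→S4; Brio's induced payoffs 7, 6, 8; outcome (S4, Large), payoffs (11, 8).
Alto gets 10 moving first and 11 moving second, so Alto prefers to move second.

second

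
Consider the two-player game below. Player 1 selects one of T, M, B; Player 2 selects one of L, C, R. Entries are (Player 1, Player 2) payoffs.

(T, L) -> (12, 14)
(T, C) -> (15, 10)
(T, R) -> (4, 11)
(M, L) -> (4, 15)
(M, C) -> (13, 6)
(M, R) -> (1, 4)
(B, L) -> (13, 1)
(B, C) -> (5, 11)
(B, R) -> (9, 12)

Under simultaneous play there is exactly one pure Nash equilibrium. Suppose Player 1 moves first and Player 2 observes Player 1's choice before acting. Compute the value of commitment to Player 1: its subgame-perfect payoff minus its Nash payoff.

3

Backward induction with Player 1 moving first.
- T: BR = L, leader payoff 12.
- M: BR = L, leader payoff 4.
- B: BR = R, leader payoff 9.
Among 12, 4, 9, the best is 12 at T. Subgame-perfect outcome: (T, L) with payoffs (12, 14).
Under simultaneous play:
Player 1's best replies: L→B; C→T; R→B.
Player 2's best replies: T→L; M→L; B→R.
The unique mutual best reply is (B, R), giving (9, 12).
Player 1's commitment gain: 12 − 9 = 3.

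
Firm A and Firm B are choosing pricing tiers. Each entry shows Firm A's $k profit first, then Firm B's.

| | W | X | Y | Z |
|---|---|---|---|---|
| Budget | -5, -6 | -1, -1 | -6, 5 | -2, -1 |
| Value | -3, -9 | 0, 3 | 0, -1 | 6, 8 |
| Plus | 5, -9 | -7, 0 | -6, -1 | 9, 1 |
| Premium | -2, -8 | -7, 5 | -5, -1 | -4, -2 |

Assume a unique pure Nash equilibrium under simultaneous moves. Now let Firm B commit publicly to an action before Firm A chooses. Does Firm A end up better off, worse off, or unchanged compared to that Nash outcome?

Work backward from Firm A's decision.
- W: Firm A compares -5, -3, 5, -2 and picks Plus; Firm B would get -9.
- X: Firm A compares -1, 0, -7, -7 and picks Value; Firm B would get 3.
- Y: Firm A compares -6, 0, -6, -5 and picks Value; Firm B would get -1.
- Z: Firm A compares -2, 6, 9, -4 and picks Plus; Firm B would get 1.
Maximizing over -9, 3, -1, 1, Firm B chooses X. Subgame-perfect outcome: (Value, X) with payoffs (0, 3).
Under simultaneous play:
Firm A's best replies: W→Plus; X→Value; Y→Value; Z→Plus.
Firm B's best replies: Budget→Y; Value→Z; Plus→Z; Premium→X.
The unique mutual best reply is (Plus, Z), giving (9, 1).
Firm A earns 0 sequentially versus 9 at the Nash outcome: worse off.

worse off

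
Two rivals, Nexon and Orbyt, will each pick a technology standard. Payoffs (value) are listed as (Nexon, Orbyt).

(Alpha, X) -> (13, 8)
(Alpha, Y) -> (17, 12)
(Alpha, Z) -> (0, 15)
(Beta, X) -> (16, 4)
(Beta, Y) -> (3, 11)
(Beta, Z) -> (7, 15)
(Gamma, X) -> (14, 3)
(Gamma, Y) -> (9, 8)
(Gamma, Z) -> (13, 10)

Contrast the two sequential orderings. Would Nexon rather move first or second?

If Nexon leads: Orbyt's best replies are Alpha→Z, Beta→Z, Gamma→Z; Nexon's induced payoffs 0, 7, 13; outcome (Gamma, Z), payoffs (13, 10).
If Orbyt leads: Nexon's best replies are X→Beta, Y→Alpha, Z→Gamma; Orbyt's induced payoffs 4, 12, 10; outcome (Alpha, Y), payoffs (17, 12).
Nexon gets 13 moving first and 17 moving second, so Nexon prefers to move second.

second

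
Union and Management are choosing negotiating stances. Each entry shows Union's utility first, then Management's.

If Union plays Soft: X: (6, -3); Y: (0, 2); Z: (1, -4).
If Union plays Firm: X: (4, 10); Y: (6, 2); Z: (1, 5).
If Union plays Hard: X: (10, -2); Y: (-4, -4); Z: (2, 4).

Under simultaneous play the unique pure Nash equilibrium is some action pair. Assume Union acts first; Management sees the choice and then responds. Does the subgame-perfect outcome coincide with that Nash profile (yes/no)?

no

Management best-responds to each possible Union move:
- Soft: Management compares -3, 2, -4 and picks Y; Union would get 0.
- Firm: Management compares 10, 2, 5 and picks X; Union would get 4.
- Hard: Management compares -2, -4, 4 and picks Z; Union would get 2.
Union's induced payoffs are 0, 4, 2, so Union commits to Firm. Subgame-perfect outcome: (Firm, X) with payoffs (4, 10).
Now find the simultaneous Nash equilibrium.
Union's best replies: X→Hard; Y→Firm; Z→Hard.
Management's best replies: Soft→Y; Firm→X; Hard→Z.
The unique mutual best reply is (Hard, Z), giving (2, 4).
Sequential outcome (Firm, X) differs from the Nash profile (Hard, Z).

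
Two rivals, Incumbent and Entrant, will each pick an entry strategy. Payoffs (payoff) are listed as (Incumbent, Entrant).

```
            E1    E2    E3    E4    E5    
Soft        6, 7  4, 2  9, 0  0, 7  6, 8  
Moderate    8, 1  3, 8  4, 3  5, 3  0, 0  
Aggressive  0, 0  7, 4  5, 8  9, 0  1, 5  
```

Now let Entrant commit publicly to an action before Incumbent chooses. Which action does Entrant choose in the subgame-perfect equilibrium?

E5

Incumbent best-responds to each possible Entrant move:
- E1: BR = Moderate, leader payoff 1.
- E2: BR = Aggressive, leader payoff 4.
- E3: BR = Soft, leader payoff 0.
- E4: BR = Aggressive, leader payoff 0.
- E5: BR = Soft, leader payoff 8.
Among 1, 4, 0, 0, 8, the best is 8 at E5. Subgame-perfect outcome: (Soft, E5) with payoffs (6, 8).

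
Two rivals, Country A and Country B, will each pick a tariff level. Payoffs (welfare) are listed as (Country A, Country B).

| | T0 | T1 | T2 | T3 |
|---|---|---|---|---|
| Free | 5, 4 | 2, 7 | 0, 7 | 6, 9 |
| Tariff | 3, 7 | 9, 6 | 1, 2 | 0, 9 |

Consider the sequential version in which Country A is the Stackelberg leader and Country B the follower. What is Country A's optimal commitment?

Free

Country B best-responds to each possible Country A move:
- Free: Country B compares 4, 7, 7, 9 and picks T3; Country A would get 6.
- Tariff: Country B compares 7, 6, 2, 9 and picks T3; Country A would get 0.
Maximizing over 6, 0, Country A chooses Free. Subgame-perfect outcome: (Free, T3) with payoffs (6, 9).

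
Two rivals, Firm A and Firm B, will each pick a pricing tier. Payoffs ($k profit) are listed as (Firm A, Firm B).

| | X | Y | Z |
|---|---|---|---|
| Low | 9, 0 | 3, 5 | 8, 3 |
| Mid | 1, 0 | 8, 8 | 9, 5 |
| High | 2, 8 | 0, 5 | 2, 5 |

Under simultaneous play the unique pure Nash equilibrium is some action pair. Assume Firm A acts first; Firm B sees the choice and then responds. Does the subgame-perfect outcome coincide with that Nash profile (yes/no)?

yes

Work backward from Firm B's decision.
- Low: Firm B compares 0, 5, 3 and picks Y; Firm A would get 3.
- Mid: Firm B compares 0, 8, 5 and picks Y; Firm A would get 8.
- High: Firm B compares 8, 5, 5 and picks X; Firm A would get 2.
Firm A's induced payoffs are 3, 8, 2, so Firm A commits to Mid. Subgame-perfect outcome: (Mid, Y) with payoffs (8, 8).
For the simultaneous game, intersect best replies.
Firm A's best replies: X→Low; Y→Mid; Z→Mid.
Firm B's best replies: Low→Y; Mid→Y; High→X.
Only (Mid, Y) has each player best-responding; Nash payoffs (8, 8).
Sequential outcome (Mid, Y) coincides with the Nash profile (Mid, Y).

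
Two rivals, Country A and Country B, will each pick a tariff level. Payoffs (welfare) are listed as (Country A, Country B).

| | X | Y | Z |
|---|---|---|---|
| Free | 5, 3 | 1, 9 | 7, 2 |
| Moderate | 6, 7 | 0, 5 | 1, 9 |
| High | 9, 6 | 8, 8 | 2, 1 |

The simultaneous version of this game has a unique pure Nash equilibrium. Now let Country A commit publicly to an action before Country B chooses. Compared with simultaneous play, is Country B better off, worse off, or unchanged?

Country B best-responds to each possible Country A move:
- Free → Country B plays Y (best of 3, 9, 2); Country A gets 1.
- Moderate → Country B plays Z (best of 7, 5, 9); Country A gets 1.
- High → Country B plays Y (best of 6, 8, 1); Country A gets 8.
Country A's induced payoffs are 1, 1, 8, so Country A commits to High. Subgame-perfect outcome: (High, Y) with payoffs (8, 8).
For the simultaneous game, intersect best replies.
Country A's best replies: X→High; Y→High; Z→Free.
Country B's best replies: Free→Y; Moderate→Z; High→Y.
Only (High, Y) has each player best-responding; Nash payoffs (8, 8).
Country B earns 8 sequentially versus 8 at the Nash outcome: unchanged.

unchanged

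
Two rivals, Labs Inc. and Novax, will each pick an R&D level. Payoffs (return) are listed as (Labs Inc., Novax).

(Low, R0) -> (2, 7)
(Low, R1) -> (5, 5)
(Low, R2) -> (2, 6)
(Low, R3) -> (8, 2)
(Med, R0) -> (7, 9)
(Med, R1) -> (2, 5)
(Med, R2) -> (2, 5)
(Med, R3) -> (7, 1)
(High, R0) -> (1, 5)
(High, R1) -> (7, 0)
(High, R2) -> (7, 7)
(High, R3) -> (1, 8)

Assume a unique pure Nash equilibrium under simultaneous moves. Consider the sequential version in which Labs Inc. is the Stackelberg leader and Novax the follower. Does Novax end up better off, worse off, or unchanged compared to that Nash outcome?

unchanged

Work backward from Novax's decision.
- Low: BR = R0, leader payoff 2.
- Med: BR = R0, leader payoff 7.
- High: BR = R3, leader payoff 1.
Labs Inc.'s induced payoffs are 2, 7, 1, so Labs Inc. commits to Med. Subgame-perfect outcome: (Med, R0) with payoffs (7, 9).
Now find the simultaneous Nash equilibrium.
Labs Inc.'s best replies: R0→Med; R1→High; R2→High; R3→Low.
Novax's best replies: Low→R0; Med→R0; High→R3.
The unique mutual best reply is (Med, R0), giving (7, 9).
Novax earns 9 sequentially versus 9 at the Nash outcome: unchanged.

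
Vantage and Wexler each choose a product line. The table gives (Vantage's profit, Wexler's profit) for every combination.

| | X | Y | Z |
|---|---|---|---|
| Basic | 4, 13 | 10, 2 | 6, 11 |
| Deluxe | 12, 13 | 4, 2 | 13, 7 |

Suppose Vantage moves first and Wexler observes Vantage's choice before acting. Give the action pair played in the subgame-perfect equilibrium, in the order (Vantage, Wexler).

Wexler best-responds to each possible Vantage move:
- Basic: BR = X, leader payoff 4.
- Deluxe: BR = X, leader payoff 12.
Among 4, 12, the best is 12 at Deluxe. Subgame-perfect outcome: (Deluxe, X) with payoffs (12, 13).

(Deluxe, X)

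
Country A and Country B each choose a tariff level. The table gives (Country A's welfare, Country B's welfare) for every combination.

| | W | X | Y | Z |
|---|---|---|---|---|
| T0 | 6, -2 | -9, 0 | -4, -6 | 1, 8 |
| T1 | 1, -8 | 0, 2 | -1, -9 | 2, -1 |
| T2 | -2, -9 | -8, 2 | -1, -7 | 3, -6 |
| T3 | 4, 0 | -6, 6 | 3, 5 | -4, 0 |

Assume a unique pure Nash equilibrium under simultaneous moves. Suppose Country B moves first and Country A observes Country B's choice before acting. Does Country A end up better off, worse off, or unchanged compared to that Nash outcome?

better off

Backward induction with Country B moving first.
- W → Country A plays T0 (best of 6, 1, -2, 4); Country B gets -2.
- X → Country A plays T1 (best of -9, 0, -8, -6); Country B gets 2.
- Y → Country A plays T3 (best of -4, -1, -1, 3); Country B gets 5.
- Z → Country A plays T2 (best of 1, 2, 3, -4); Country B gets -6.
Among -2, 2, 5, -6, the best is 5 at Y. Subgame-perfect outcome: (T3, Y) with payoffs (3, 5).
Now find the simultaneous Nash equilibrium.
Country A's best replies: W→T0; X→T1; Y→T3; Z→T2.
Country B's best replies: T0→Z; T1→X; T2→X; T3→X.
Only (T1, X) has each player best-responding; Nash payoffs (0, 2).
Country A earns 3 sequentially versus 0 at the Nash outcome: better off.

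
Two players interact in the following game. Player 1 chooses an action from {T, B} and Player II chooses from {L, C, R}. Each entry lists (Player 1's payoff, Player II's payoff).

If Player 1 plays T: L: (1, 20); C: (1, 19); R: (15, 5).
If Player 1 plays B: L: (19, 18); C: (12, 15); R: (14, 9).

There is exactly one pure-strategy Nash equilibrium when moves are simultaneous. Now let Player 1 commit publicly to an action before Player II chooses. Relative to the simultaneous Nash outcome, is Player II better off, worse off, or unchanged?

unchanged

Solve by backward induction (Player 1 leads).
- T: Player II compares 20, 19, 5 and picks L; Player 1 would get 1.
- B: Player II compares 18, 15, 9 and picks L; Player 1 would get 19.
Player 1's induced payoffs are 1, 19, so Player 1 commits to B. Subgame-perfect outcome: (B, L) with payoffs (19, 18).
For the simultaneous game, intersect best replies.
Player 1's best replies: L→B; C→B; R→T.
Player II's best replies: T→L; B→L.
Only (B, L) has each player best-responding; Nash payoffs (19, 18).
Player II earns 18 sequentially versus 18 at the Nash outcome: unchanged.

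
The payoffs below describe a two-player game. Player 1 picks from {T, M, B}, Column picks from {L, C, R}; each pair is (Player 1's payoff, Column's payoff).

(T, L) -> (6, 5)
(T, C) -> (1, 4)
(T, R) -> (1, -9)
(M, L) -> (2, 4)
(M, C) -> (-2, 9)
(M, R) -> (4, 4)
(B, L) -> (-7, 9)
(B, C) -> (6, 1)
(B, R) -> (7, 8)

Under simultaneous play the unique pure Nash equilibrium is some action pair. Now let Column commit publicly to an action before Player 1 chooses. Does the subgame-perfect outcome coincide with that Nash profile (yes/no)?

no

Work backward from Player 1's decision.
- L → Player 1 plays T (best of 6, 2, -7); Column gets 5.
- C → Player 1 plays B (best of 1, -2, 6); Column gets 1.
- R → Player 1 plays B (best of 1, 4, 7); Column gets 8.
Maximizing over 5, 1, 8, Column chooses R. Subgame-perfect outcome: (B, R) with payoffs (7, 8).
For the simultaneous game, intersect best replies.
Player 1's best replies: L→T; C→B; R→B.
Column's best replies: T→L; M→C; B→L.
Only (T, L) has each player best-responding; Nash payoffs (6, 5).
Sequential outcome (B, R) differs from the Nash profile (T, L).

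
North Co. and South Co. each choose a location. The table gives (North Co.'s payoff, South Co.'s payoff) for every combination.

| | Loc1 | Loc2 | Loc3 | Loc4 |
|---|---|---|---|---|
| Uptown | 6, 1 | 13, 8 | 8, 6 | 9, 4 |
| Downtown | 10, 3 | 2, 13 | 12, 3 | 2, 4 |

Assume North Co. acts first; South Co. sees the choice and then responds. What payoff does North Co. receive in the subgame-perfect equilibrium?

South Co. best-responds to each possible North Co. move:
- Uptown → South Co. plays Loc2 (best of 1, 8, 6, 4); North Co. gets 13.
- Downtown → South Co. plays Loc2 (best of 3, 13, 3, 4); North Co. gets 2.
Among 13, 2, the best is 13 at Uptown. Subgame-perfect outcome: (Uptown, Loc2) with payoffs (13, 8).

13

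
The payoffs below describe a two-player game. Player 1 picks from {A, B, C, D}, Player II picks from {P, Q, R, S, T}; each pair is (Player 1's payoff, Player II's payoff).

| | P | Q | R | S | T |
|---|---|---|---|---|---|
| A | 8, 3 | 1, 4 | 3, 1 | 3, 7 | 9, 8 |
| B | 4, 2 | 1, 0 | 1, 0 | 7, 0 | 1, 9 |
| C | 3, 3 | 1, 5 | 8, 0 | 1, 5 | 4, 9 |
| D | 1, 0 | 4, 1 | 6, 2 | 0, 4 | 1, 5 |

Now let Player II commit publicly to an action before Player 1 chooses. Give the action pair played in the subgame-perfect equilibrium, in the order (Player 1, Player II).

Work backward from Player 1's decision.
- P → Player 1 plays A (best of 8, 4, 3, 1); Player II gets 3.
- Q → Player 1 plays D (best of 1, 1, 1, 4); Player II gets 1.
- R → Player 1 plays C (best of 3, 1, 8, 6); Player II gets 0.
- S → Player 1 plays B (best of 3, 7, 1, 0); Player II gets 0.
- T → Player 1 plays A (best of 9, 1, 4, 1); Player II gets 8.
Maximizing over 3, 1, 0, 0, 8, Player II chooses T. Subgame-perfect outcome: (A, T) with payoffs (9, 8).

(A, T)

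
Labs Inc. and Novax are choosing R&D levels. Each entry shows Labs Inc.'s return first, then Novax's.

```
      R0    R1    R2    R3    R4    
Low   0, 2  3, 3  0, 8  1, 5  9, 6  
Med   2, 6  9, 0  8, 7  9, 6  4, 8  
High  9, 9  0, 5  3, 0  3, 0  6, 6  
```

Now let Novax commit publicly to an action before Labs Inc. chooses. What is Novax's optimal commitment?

R0

Work backward from Labs Inc.'s decision.
- R0: BR = High, leader payoff 9.
- R1: BR = Med, leader payoff 0.
- R2: BR = Med, leader payoff 7.
- R3: BR = Med, leader payoff 6.
- R4: BR = Low, leader payoff 6.
Among 9, 0, 7, 6, 6, the best is 9 at R0. Subgame-perfect outcome: (High, R0) with payoffs (9, 9).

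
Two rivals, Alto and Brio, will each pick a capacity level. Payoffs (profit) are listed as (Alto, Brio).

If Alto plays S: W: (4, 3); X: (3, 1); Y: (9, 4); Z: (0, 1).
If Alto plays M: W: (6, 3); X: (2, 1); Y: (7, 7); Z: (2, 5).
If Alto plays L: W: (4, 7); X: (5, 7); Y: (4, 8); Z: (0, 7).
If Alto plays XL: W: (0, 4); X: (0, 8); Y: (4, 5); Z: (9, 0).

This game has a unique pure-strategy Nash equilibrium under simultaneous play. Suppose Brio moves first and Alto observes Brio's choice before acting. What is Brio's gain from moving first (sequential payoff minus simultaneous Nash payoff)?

Alto best-responds to each possible Brio move:
- W → Alto plays M (best of 4, 6, 4, 0); Brio gets 3.
- X → Alto plays L (best of 3, 2, 5, 0); Brio gets 7.
- Y → Alto plays S (best of 9, 7, 4, 4); Brio gets 4.
- Z → Alto plays XL (best of 0, 2, 0, 9); Brio gets 0.
Among 3, 7, 4, 0, the best is 7 at X. Subgame-perfect outcome: (L, X) with payoffs (5, 7).
Now find the simultaneous Nash equilibrium.
Alto's best replies: W→M; X→L; Y→S; Z→XL.
Brio's best replies: S→Y; M→Y; L→Y; XL→X.
Only (S, Y) has each player best-responding; Nash payoffs (9, 4).
Brio's commitment gain: 7 − 4 = 3.

3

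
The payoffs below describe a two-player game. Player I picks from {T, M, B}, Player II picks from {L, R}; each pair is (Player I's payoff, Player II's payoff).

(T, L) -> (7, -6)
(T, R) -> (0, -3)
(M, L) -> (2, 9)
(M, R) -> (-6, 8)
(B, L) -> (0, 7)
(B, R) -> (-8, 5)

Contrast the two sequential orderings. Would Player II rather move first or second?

second

If Player I leads: Player II's best replies are T→R, M→L, B→L; Player I's induced payoffs 0, 2, 0; outcome (M, L), payoffs (2, 9).
If Player II leads: Player I's best replies are L→T, R→T; Player II's induced payoffs -6, -3; outcome (T, R), payoffs (0, -3).
Player II gets -3 moving first and 9 moving second, so Player II prefers to move second.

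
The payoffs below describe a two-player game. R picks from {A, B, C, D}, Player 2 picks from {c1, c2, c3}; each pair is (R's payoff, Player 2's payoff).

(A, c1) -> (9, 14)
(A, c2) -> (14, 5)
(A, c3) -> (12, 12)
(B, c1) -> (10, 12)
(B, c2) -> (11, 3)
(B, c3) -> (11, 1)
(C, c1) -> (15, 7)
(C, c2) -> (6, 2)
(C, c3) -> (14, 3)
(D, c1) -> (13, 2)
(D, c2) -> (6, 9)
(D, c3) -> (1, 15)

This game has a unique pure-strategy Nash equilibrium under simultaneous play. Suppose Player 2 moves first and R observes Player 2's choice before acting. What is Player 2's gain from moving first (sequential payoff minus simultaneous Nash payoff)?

R best-responds to each possible Player 2 move:
- c1: R compares 9, 10, 15, 13 and picks C; Player 2 would get 7.
- c2: R compares 14, 11, 6, 6 and picks A; Player 2 would get 5.
- c3: R compares 12, 11, 14, 1 and picks C; Player 2 would get 3.
Maximizing over 7, 5, 3, Player 2 chooses c1. Subgame-perfect outcome: (C, c1) with payoffs (15, 7).
Under simultaneous play:
R's best replies: c1→C; c2→A; c3→C.
Player 2's best replies: A→c1; B→c1; C→c1; D→c3.
The unique mutual best reply is (C, c1), giving (15, 7).
Player 2's commitment gain: 7 − 7 = 0.

0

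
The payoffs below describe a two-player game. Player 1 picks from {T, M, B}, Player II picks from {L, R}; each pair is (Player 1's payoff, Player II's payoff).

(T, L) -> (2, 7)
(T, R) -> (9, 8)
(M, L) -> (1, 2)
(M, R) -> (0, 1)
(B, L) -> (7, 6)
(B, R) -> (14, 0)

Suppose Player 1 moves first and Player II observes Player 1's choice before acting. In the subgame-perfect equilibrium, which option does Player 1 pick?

T

Solve by backward induction (Player 1 leads).
- T → Player II plays R (best of 7, 8); Player 1 gets 9.
- M → Player II plays L (best of 2, 1); Player 1 gets 1.
- B → Player II plays L (best of 6, 0); Player 1 gets 7.
Maximizing over 9, 1, 7, Player 1 chooses T. Subgame-perfect outcome: (T, R) with payoffs (9, 8).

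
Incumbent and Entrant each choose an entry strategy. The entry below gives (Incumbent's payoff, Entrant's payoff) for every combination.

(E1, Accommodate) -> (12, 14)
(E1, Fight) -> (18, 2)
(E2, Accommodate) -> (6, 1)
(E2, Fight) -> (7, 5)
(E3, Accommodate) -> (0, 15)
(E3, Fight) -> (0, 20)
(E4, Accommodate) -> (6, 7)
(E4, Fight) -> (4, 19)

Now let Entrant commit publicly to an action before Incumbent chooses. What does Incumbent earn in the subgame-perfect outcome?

12

Incumbent best-responds to each possible Entrant move:
- Accommodate → Incumbent plays E1 (best of 12, 6, 0, 6); Entrant gets 14.
- Fight → Incumbent plays E1 (best of 18, 7, 0, 4); Entrant gets 2.
Entrant's induced payoffs are 14, 2, so Entrant commits to Accommodate. Subgame-perfect outcome: (E1, Accommodate) with payoffs (12, 14).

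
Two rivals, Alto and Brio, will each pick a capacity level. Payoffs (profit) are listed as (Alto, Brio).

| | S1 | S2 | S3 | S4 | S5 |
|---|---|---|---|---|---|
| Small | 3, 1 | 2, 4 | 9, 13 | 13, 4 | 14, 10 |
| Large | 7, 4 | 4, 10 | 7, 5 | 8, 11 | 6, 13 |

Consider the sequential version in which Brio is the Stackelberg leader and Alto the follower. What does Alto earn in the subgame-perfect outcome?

9

Backward induction with Brio moving first.
- S1: BR = Large, leader payoff 4.
- S2: BR = Large, leader payoff 10.
- S3: BR = Small, leader payoff 13.
- S4: BR = Small, leader payoff 4.
- S5: BR = Small, leader payoff 10.
Brio's induced payoffs are 4, 10, 13, 4, 10, so Brio commits to S3. Subgame-perfect outcome: (Small, S3) with payoffs (9, 13).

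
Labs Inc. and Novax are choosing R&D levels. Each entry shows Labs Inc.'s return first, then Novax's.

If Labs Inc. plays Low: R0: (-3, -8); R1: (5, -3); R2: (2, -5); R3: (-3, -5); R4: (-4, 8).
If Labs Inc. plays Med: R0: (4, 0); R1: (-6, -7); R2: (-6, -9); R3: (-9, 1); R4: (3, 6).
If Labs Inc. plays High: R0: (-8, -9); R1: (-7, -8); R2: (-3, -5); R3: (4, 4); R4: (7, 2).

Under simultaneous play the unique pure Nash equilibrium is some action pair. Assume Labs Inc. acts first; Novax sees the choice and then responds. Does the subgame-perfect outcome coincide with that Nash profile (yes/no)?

yes

Backward induction with Labs Inc. moving first.
- Low: BR = R4, leader payoff -4.
- Med: BR = R4, leader payoff 3.
- High: BR = R3, leader payoff 4.
Among -4, 3, 4, the best is 4 at High. Subgame-perfect outcome: (High, R3) with payoffs (4, 4).
For the simultaneous game, intersect best replies.
Labs Inc.'s best replies: R0→Med; R1→Low; R2→Low; R3→High; R4→High.
Novax's best replies: Low→R4; Med→R4; High→R3.
The unique mutual best reply is (High, R3), giving (4, 4).
Sequential outcome (High, R3) coincides with the Nash profile (High, R3).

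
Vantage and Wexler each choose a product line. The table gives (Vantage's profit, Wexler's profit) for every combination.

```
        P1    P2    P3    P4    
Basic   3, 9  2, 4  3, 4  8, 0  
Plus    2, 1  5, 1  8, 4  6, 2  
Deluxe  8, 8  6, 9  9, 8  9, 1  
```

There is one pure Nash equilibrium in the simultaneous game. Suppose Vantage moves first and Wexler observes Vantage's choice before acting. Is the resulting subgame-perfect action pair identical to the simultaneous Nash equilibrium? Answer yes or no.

Solve by backward induction (Vantage leads).
- Basic: Wexler compares 9, 4, 4, 0 and picks P1; Vantage would get 3.
- Plus: Wexler compares 1, 1, 4, 2 and picks P3; Vantage would get 8.
- Deluxe: Wexler compares 8, 9, 8, 1 and picks P2; Vantage would get 6.
Maximizing over 3, 8, 6, Vantage chooses Plus. Subgame-perfect outcome: (Plus, P3) with payoffs (8, 4).
Under simultaneous play:
Vantage's best replies: P1→Deluxe; P2→Deluxe; P3→Deluxe; P4→Deluxe.
Wexler's best replies: Basic→P1; Plus→P3; Deluxe→P2.
The unique mutual best reply is (Deluxe, P2), giving (6, 9).
Sequential outcome (Plus, P3) differs from the Nash profile (Deluxe, P2).

no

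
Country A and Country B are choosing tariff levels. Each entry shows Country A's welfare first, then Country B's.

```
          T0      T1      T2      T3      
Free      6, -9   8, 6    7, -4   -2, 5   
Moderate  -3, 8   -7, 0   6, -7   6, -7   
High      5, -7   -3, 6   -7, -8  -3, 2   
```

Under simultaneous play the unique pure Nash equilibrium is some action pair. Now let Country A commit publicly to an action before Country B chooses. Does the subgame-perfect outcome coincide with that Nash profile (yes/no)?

yes

Solve by backward induction (Country A leads).
- Free → Country B plays T1 (best of -9, 6, -4, 5); Country A gets 8.
- Moderate → Country B plays T0 (best of 8, 0, -7, -7); Country A gets -3.
- High → Country B plays T1 (best of -7, 6, -8, 2); Country A gets -3.
Maximizing over 8, -3, -3, Country A chooses Free. Subgame-perfect outcome: (Free, T1) with payoffs (8, 6).
For the simultaneous game, intersect best replies.
Country A's best replies: T0→Free; T1→Free; T2→Free; T3→Moderate.
Country B's best replies: Free→T1; Moderate→T0; High→T1.
The unique mutual best reply is (Free, T1), giving (8, 6).
Sequential outcome (Free, T1) coincides with the Nash profile (Free, T1).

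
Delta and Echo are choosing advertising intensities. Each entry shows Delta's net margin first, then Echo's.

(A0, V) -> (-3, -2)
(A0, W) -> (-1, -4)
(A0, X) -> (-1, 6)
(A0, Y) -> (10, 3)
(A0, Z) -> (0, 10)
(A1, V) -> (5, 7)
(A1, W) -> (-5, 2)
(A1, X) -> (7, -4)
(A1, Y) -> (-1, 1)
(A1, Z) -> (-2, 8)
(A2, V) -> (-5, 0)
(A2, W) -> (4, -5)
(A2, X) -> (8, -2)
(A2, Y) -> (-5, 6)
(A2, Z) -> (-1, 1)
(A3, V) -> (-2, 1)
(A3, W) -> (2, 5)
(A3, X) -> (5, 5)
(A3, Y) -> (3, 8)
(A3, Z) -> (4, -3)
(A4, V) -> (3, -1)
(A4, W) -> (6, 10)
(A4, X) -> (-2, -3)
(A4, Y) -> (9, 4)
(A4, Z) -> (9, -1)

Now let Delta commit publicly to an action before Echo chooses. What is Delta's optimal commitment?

Backward induction with Delta moving first.
- A0 → Echo plays Z (best of -2, -4, 6, 3, 10); Delta gets 0.
- A1 → Echo plays Z (best of 7, 2, -4, 1, 8); Delta gets -2.
- A2 → Echo plays Y (best of 0, -5, -2, 6, 1); Delta gets -5.
- A3 → Echo plays Y (best of 1, 5, 5, 8, -3); Delta gets 3.
- A4 → Echo plays W (best of -1, 10, -3, 4, -1); Delta gets 6.
Delta's induced payoffs are 0, -2, -5, 3, 6, so Delta commits to A4. Subgame-perfect outcome: (A4, W) with payoffs (6, 10).

A4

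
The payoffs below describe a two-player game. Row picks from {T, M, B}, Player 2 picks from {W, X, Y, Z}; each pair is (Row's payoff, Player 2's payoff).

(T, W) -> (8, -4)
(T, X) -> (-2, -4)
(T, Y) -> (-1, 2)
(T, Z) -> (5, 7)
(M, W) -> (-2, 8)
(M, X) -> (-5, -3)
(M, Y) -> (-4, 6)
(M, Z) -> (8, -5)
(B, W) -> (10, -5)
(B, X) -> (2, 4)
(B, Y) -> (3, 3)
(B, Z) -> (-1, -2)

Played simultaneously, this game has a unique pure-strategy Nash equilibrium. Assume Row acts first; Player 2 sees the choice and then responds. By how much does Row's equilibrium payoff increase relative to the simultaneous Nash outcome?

3

Solve by backward induction (Row leads).
- T → Player 2 plays Z (best of -4, -4, 2, 7); Row gets 5.
- M → Player 2 plays W (best of 8, -3, 6, -5); Row gets -2.
- B → Player 2 plays X (best of -5, 4, 3, -2); Row gets 2.
Row's induced payoffs are 5, -2, 2, so Row commits to T. Subgame-perfect outcome: (T, Z) with payoffs (5, 7).
For the simultaneous game, intersect best replies.
Row's best replies: W→B; X→B; Y→B; Z→M.
Player 2's best replies: T→Z; M→W; B→X.
The unique mutual best reply is (B, X), giving (2, 4).
Row's commitment gain: 5 − 2 = 3.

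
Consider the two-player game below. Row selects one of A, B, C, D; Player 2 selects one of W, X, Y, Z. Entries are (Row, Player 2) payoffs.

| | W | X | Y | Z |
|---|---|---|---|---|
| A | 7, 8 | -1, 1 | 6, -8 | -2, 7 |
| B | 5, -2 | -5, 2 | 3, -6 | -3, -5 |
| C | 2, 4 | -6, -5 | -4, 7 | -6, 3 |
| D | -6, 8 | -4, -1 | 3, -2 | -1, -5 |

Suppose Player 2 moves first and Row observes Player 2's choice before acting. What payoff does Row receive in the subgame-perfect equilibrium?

Backward induction with Player 2 moving first.
- W: BR = A, leader payoff 8.
- X: BR = A, leader payoff 1.
- Y: BR = A, leader payoff -8.
- Z: BR = D, leader payoff -5.
Maximizing over 8, 1, -8, -5, Player 2 chooses W. Subgame-perfect outcome: (A, W) with payoffs (7, 8).

7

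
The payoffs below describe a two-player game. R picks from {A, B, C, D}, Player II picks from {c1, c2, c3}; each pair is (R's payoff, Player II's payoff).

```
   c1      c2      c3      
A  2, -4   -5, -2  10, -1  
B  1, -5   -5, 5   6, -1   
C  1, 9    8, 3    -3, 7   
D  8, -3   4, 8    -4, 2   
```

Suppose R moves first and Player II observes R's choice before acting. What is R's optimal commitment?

A

Work backward from Player II's decision.
- A: BR = c3, leader payoff 10.
- B: BR = c2, leader payoff -5.
- C: BR = c1, leader payoff 1.
- D: BR = c2, leader payoff 4.
Maximizing over 10, -5, 1, 4, R chooses A. Subgame-perfect outcome: (A, c3) with payoffs (10, -1).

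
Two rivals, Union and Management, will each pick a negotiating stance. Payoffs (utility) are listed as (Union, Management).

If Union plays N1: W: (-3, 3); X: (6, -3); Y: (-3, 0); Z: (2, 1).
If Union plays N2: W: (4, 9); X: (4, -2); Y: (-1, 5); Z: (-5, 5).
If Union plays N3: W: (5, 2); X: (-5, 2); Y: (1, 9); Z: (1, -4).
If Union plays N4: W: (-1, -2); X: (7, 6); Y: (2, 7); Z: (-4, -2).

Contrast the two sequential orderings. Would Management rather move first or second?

If Union leads: Management's best replies are N1→W, N2→W, N3→Y, N4→Y; Union's induced payoffs -3, 4, 1, 2; outcome (N2, W), payoffs (4, 9).
If Management leads: Union's best replies are W→N3, X→N4, Y→N4, Z→N1; Management's induced payoffs 2, 6, 7, 1; outcome (N4, Y), payoffs (2, 7).
Management gets 7 moving first and 9 moving second, so Management prefers to move second.

second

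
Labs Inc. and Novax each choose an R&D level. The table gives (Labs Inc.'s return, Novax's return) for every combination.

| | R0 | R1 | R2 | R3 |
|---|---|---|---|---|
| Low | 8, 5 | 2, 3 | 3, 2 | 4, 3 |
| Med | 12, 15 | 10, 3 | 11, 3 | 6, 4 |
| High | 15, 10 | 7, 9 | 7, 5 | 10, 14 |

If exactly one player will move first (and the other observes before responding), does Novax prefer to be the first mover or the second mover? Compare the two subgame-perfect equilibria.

second

If Labs Inc. leads: Novax's best replies are Low→R0, Med→R0, High→R3; Labs Inc.'s induced payoffs 8, 12, 10; outcome (Med, R0), payoffs (12, 15).
If Novax leads: Labs Inc.'s best replies are R0→High, R1→Med, R2→Med, R3→High; Novax's induced payoffs 10, 3, 3, 14; outcome (High, R3), payoffs (10, 14).
Novax gets 14 moving first and 15 moving second, so Novax prefers to move second.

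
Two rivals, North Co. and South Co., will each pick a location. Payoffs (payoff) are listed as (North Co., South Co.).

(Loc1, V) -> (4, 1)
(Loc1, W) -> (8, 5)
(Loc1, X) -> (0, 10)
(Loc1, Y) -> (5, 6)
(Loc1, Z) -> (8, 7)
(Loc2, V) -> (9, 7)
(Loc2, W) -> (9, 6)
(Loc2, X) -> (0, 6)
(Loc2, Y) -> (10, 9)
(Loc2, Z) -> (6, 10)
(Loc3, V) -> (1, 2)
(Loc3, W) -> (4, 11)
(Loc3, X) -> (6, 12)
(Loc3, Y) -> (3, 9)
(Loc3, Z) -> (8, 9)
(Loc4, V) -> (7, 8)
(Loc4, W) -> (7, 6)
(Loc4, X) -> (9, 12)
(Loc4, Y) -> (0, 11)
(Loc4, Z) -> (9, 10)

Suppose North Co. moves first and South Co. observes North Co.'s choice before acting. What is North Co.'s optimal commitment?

Loc4

Solve by backward induction (North Co. leads).
- Loc1 → South Co. plays X (best of 1, 5, 10, 6, 7); North Co. gets 0.
- Loc2 → South Co. plays Z (best of 7, 6, 6, 9, 10); North Co. gets 6.
- Loc3 → South Co. plays X (best of 2, 11, 12, 9, 9); North Co. gets 6.
- Loc4 → South Co. plays X (best of 8, 6, 12, 11, 10); North Co. gets 9.
Among 0, 6, 6, 9, the best is 9 at Loc4. Subgame-perfect outcome: (Loc4, X) with payoffs (9, 12).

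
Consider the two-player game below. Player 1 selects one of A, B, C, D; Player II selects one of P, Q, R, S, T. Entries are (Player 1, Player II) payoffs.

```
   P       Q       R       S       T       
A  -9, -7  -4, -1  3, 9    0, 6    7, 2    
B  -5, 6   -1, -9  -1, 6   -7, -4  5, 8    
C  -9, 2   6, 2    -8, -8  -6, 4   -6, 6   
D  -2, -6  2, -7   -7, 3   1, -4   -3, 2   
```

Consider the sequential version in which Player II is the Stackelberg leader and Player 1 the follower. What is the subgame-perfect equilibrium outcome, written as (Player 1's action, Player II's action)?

(A, R)

Solve by backward induction (Player II leads).
- P: BR = D, leader payoff -6.
- Q: BR = C, leader payoff 2.
- R: BR = A, leader payoff 9.
- S: BR = D, leader payoff -4.
- T: BR = A, leader payoff 2.
Player II's induced payoffs are -6, 2, 9, -4, 2, so Player II commits to R. Subgame-perfect outcome: (A, R) with payoffs (3, 9).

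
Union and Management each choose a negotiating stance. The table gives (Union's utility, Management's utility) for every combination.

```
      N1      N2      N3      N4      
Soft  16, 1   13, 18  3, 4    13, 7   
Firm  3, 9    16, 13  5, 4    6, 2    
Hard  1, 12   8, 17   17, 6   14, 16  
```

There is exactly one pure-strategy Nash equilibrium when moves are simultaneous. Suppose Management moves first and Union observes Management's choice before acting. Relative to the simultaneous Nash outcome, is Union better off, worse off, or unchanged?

Union best-responds to each possible Management move:
- N1: Union compares 16, 3, 1 and picks Soft; Management would get 1.
- N2: Union compares 13, 16, 8 and picks Firm; Management would get 13.
- N3: Union compares 3, 5, 17 and picks Hard; Management would get 6.
- N4: Union compares 13, 6, 14 and picks Hard; Management would get 16.
Management's induced payoffs are 1, 13, 6, 16, so Management commits to N4. Subgame-perfect outcome: (Hard, N4) with payoffs (14, 16).
Now find the simultaneous Nash equilibrium.
Union's best replies: N1→Soft; N2→Firm; N3→Hard; N4→Hard.
Management's best replies: Soft→N2; Firm→N2; Hard→N2.
Only (Firm, N2) has each player best-responding; Nash payoffs (16, 13).
Union earns 14 sequentially versus 16 at the Nash outcome: worse off.

worse off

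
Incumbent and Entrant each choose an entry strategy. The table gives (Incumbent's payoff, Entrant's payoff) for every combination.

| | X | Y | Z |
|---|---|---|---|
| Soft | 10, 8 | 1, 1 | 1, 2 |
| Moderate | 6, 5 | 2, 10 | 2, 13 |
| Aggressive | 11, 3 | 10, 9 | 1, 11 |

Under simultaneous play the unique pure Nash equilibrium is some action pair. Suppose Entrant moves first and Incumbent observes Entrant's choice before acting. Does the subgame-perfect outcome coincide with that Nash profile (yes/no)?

yes

Incumbent best-responds to each possible Entrant move:
- X: Incumbent compares 10, 6, 11 and picks Aggressive; Entrant would get 3.
- Y: Incumbent compares 1, 2, 10 and picks Aggressive; Entrant would get 9.
- Z: Incumbent compares 1, 2, 1 and picks Moderate; Entrant would get 13.
Maximizing over 3, 9, 13, Entrant chooses Z. Subgame-perfect outcome: (Moderate, Z) with payoffs (2, 13).
For the simultaneous game, intersect best replies.
Incumbent's best replies: X→Aggressive; Y→Aggressive; Z→Moderate.
Entrant's best replies: Soft→X; Moderate→Z; Aggressive→Z.
Only (Moderate, Z) has each player best-responding; Nash payoffs (2, 13).
Sequential outcome (Moderate, Z) coincides with the Nash profile (Moderate, Z).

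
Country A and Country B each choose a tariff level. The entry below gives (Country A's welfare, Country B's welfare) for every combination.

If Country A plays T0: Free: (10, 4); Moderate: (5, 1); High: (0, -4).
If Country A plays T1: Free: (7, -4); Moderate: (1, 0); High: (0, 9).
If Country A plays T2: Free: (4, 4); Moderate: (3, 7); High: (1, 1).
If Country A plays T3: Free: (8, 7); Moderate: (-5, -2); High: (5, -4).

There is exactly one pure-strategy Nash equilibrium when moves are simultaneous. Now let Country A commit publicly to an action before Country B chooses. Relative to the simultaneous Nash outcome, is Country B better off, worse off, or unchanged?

unchanged

Backward induction with Country A moving first.
- T0: BR = Free, leader payoff 10.
- T1: BR = High, leader payoff 0.
- T2: BR = Moderate, leader payoff 3.
- T3: BR = Free, leader payoff 8.
Maximizing over 10, 0, 3, 8, Country A chooses T0. Subgame-perfect outcome: (T0, Free) with payoffs (10, 4).
For the simultaneous game, intersect best replies.
Country A's best replies: Free→T0; Moderate→T0; High→T3.
Country B's best replies: T0→Free; T1→High; T2→Moderate; T3→Free.
Only (T0, Free) has each player best-responding; Nash payoffs (10, 4).
Country B earns 4 sequentially versus 4 at the Nash outcome: unchanged.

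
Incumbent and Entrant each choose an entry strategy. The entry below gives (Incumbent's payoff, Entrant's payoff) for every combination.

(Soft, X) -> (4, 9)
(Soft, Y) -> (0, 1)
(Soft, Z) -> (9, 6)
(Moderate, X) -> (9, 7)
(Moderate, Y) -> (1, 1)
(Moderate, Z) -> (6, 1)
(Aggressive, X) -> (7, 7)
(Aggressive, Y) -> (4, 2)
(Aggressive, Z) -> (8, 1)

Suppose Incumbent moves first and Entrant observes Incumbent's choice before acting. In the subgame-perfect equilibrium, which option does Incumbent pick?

Entrant best-responds to each possible Incumbent move:
- Soft: BR = X, leader payoff 4.
- Moderate: BR = X, leader payoff 9.
- Aggressive: BR = X, leader payoff 7.
Maximizing over 4, 9, 7, Incumbent chooses Moderate. Subgame-perfect outcome: (Moderate, X) with payoffs (9, 7).

Moderate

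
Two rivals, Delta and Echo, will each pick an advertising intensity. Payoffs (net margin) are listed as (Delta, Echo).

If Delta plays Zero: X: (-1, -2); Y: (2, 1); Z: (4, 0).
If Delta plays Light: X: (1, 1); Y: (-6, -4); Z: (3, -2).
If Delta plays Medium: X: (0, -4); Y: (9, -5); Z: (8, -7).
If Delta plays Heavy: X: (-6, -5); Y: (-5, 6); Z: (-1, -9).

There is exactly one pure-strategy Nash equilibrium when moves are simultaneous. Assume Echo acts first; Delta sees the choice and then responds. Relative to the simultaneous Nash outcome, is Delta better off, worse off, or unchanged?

Backward induction with Echo moving first.
- X → Delta plays Light (best of -1, 1, 0, -6); Echo gets 1.
- Y → Delta plays Medium (best of 2, -6, 9, -5); Echo gets -5.
- Z → Delta plays Medium (best of 4, 3, 8, -1); Echo gets -7.
Among 1, -5, -7, the best is 1 at X. Subgame-perfect outcome: (Light, X) with payoffs (1, 1).
Now find the simultaneous Nash equilibrium.
Delta's best replies: X→Light; Y→Medium; Z→Medium.
Echo's best replies: Zero→Y; Light→X; Medium→X; Heavy→Y.
The unique mutual best reply is (Light, X), giving (1, 1).
Delta earns 1 sequentially versus 1 at the Nash outcome: unchanged.

unchanged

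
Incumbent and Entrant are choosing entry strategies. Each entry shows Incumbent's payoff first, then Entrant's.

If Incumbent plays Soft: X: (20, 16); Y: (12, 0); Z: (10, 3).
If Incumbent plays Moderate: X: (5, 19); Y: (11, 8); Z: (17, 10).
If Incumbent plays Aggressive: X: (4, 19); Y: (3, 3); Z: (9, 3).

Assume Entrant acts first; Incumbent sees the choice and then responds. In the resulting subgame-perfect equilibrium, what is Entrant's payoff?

Solve by backward induction (Entrant leads).
- X: Incumbent compares 20, 5, 4 and picks Soft; Entrant would get 16.
- Y: Incumbent compares 12, 11, 3 and picks Soft; Entrant would get 0.
- Z: Incumbent compares 10, 17, 9 and picks Moderate; Entrant would get 10.
Maximizing over 16, 0, 10, Entrant chooses X. Subgame-perfect outcome: (Soft, X) with payoffs (20, 16).

16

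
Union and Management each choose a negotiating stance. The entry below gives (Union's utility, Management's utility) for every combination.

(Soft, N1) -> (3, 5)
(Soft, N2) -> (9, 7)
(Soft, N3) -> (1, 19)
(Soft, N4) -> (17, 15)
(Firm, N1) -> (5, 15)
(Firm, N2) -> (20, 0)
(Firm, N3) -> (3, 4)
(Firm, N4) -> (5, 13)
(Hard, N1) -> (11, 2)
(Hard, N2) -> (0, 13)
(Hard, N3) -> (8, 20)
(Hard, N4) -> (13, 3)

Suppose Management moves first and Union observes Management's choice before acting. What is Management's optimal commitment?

N3

Union best-responds to each possible Management move:
- N1 → Union plays Hard (best of 3, 5, 11); Management gets 2.
- N2 → Union plays Firm (best of 9, 20, 0); Management gets 0.
- N3 → Union plays Hard (best of 1, 3, 8); Management gets 20.
- N4 → Union plays Soft (best of 17, 5, 13); Management gets 15.
Among 2, 0, 20, 15, the best is 20 at N3. Subgame-perfect outcome: (Hard, N3) with payoffs (8, 20).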